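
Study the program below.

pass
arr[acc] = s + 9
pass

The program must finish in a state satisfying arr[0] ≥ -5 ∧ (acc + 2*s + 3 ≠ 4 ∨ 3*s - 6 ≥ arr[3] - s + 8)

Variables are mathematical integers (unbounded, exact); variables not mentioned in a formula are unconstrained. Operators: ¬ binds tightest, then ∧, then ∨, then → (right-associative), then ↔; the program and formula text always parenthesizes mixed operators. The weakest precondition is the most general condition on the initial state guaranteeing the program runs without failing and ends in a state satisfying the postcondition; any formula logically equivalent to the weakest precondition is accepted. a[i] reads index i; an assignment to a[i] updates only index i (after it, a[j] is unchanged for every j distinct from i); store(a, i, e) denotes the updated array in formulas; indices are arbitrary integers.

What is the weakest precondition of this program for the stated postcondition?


Working backward. After the program, the postcondition arr[0] ≥ -5 ∧ (acc + 2*s + 3 ≠ 4 ∨ 3*s - 6 ≥ arr[3] - s + 8) must hold; in canonical form it is arr[0] ≥ -5 ∧ (acc + 2*s ≠ 1 ∨ 4*s ≥ arr[3] + 14).
Before skip: arr[0] ≥ -5 ∧ (acc + 2*s ≠ 1 ∨ 4*s ≥ arr[3] + 14)
Before arr[acc] := s + 9: store(arr, acc, s + 9)[0] ≥ -5 ∧ (acc + 2*s ≠ 1 ∨ 4*s ≥ store(arr, acc, s + 9)[3] + 14)
Before skip: store(arr, acc, s + 9)[0] ≥ -5 ∧ (acc + 2*s ≠ 1 ∨ 4*s ≥ store(arr, acc, s + 9)[3] + 14)
Answer: WP = store(arr, acc, s + 9)[0] ≥ -5 ∧ (acc + 2*s ≠ 1 ∨ 4*s ≥ store(arr, acc, s + 9)[3] + 14)


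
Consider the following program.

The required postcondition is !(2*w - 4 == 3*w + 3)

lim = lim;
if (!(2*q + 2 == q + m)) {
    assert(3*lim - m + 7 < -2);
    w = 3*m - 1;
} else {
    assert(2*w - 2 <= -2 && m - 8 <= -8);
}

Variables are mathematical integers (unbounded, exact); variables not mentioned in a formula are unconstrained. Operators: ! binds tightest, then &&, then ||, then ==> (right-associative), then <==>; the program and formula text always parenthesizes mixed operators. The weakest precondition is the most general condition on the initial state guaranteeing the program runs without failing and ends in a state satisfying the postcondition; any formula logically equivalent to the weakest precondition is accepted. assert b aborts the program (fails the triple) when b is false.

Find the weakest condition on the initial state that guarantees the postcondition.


Working backward. After the program, the postcondition !(2*w - 4 == 3*w + 3) must hold; in canonical form it is !(w == -7).
Then branch requires 3*lim < m - 9 && (!(3*m == -6)); else branch requires 2*w <= 0 && m <= 0 && (!(w == -7)).
Before the if: ((!(q == m - 2)) ==> (3*lim < m - 9 && (!(3*m == -6)))) && (q == m - 2 ==> (2*w <= 0 && m <= 0 && (!(w == -7))))
Before lim := lim: ((!(q == m - 2)) ==> (3*lim < m - 9 && (!(3*m == -6)))) && (q == m - 2 ==> (2*w <= 0 && m <= 0 && (!(w == -7))))
Answer: WP = ((!(q == m - 2)) ==> (3*lim < m - 9 && (!(3*m == -6)))) && (q == m - 2 ==> (2*w <= 0 && m <= 0 && (!(w == -7))))


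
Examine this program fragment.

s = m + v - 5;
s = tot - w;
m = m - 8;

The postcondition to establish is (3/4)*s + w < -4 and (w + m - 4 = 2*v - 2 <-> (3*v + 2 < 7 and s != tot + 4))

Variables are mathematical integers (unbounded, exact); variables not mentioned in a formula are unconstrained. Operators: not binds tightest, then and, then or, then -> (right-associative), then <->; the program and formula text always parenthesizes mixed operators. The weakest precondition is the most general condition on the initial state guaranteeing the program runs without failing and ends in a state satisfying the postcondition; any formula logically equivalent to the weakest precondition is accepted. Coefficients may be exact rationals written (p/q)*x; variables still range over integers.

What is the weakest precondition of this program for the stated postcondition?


Working backward. After the program, the postcondition (3/4)*s + w < -4 and (w + m - 4 = 2*v - 2 <-> (3*v + 2 < 7 and s != tot + 4)) must hold; in canonical form it is (3/4)*s + w < -4 and (m + w = 2*v + 2 <-> (3*v < 5 and s != tot + 4)).
Before m := m - 8: (3/4)*s + w < -4 and (m + w = 2*v + 10 <-> (3*v < 5 and s != tot + 4))
Before s := tot - w: (3/4)*tot + (1/4)*w < -4 and (m + w = 2*v + 10 <-> (3*v < 5 and w != -4))
Before s := m + v - 5: (3/4)*tot + (1/4)*w < -4 and (m + w = 2*v + 10 <-> (3*v < 5 and w != -4))
Answer: WP = (3/4)*tot + (1/4)*w < -4 and (m + w = 2*v + 10 <-> (3*v < 5 and w != -4))


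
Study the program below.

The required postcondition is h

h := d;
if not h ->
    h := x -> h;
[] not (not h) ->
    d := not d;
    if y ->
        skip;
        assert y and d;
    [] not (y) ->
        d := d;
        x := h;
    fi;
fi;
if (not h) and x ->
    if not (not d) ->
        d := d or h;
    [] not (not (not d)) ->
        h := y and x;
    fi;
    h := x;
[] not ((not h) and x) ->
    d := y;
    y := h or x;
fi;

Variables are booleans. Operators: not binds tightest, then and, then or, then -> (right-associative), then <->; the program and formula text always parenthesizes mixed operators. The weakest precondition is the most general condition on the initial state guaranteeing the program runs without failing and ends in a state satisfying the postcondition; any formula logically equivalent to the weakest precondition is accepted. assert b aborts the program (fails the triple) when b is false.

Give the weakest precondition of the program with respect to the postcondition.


Working backward. After the program, h must hold.
Then branch requires (d -> x) and ((not d) -> x); else branch requires h.
Before the if: (((not h) and x) -> ((d -> x) and ((not d) -> x))) and ((not ((not h) and x)) -> h)
Then branch requires (((not (x -> h)) and x) -> ((d -> x) and ((not d) -> x))) and ((not ((not (x -> h)) and x)) -> (x -> h)); else branch requires (y -> (y and (not d) and (((not h) and x) -> (((not d) -> x) and (d -> x))) and ((not ((not h) and x)) -> h))) and ((not y) -> h).
Before the if: ((not h) -> ((((not (x -> h)) and x) -> ((d -> x) and ((not d) -> x))) and ((not ((not (x -> h)) and x)) -> (x -> h)))) and (h -> ((y -> (y and (not d) and (((not h) and x) -> (((not d) -> x) and (d -> x))) and ((not ((not h) and x)) -> h))) and ((not y) -> h)))
Before h := d: ((not d) -> ((((not (x -> d)) and x) -> ((d -> x) and ((not d) -> x))) and ((not ((not (x -> d)) and x)) -> (x -> d)))) and (d -> ((y -> (y and (not d) and (((not d) and x) -> (((not d) -> x) and (d -> x))) and ((not ((not d) and x)) -> d))) and ((not y) -> d)))
Answer: WP = ((not d) -> ((((not (x -> d)) and x) -> ((d -> x) and ((not d) -> x))) and ((not ((not (x -> d)) and x)) -> (x -> d)))) and (d -> ((y -> (y and (not d) and (((not d) and x) -> (((not d) -> x) and (d -> x))) and ((not ((not d) and x)) -> d))) and ((not y) -> d)))


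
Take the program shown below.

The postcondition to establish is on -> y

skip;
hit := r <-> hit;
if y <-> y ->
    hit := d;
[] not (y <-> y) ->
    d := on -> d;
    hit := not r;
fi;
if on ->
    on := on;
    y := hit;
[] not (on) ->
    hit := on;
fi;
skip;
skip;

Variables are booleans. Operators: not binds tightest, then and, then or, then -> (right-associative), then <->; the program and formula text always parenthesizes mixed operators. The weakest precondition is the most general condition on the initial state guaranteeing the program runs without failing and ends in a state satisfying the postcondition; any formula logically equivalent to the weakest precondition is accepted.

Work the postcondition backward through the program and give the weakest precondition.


Working backward. After the program, on -> y must hold.
Before skip: on -> y
Before skip: on -> y
Then branch requires on -> hit; else branch requires on -> y.
Before the if: (on -> (on -> hit)) and ((not on) -> (on -> y))
Then branch requires (on -> (on -> d)) and ((not on) -> (on -> y)); else branch requires (on -> (on -> (not r))) and ((not on) -> (on -> y)).
Before the if: (on -> (on -> d)) and ((not on) -> (on -> y))
Before hit := r <-> hit: (on -> (on -> d)) and ((not on) -> (on -> y))
Before skip: (on -> (on -> d)) and ((not on) -> (on -> y))
Answer: WP = (on -> (on -> d)) and ((not on) -> (on -> y))


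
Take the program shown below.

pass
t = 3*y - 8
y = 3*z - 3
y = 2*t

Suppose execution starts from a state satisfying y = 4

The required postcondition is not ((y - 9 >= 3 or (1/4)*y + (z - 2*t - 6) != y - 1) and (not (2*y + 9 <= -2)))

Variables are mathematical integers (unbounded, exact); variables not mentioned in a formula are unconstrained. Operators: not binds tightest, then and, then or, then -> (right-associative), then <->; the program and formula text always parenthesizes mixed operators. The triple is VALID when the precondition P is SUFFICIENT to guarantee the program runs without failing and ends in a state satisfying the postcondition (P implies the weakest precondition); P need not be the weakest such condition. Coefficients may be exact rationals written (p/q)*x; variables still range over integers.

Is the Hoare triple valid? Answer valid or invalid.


Working backward. After the program, the postcondition not ((y - 9 >= 3 or (1/4)*y + (z - 2*t - 6) != y - 1) and (not (2*y + 9 <= -2))) must hold; in canonical form it is not ((y >= 12 or z != 2*t + (3/4)*y + 5) and (not (2*y <= -11))).
Before y := 2*t: not ((2*t >= 12 or z != (7/2)*t + 5) and (not (4*t <= -11)))
Before y := 3*z - 3: not ((2*t >= 12 or z != (7/2)*t + 5) and (not (4*t <= -11)))
Before t := 3*y - 8: not ((6*y >= 28 or z != (21/2)*y - 23) and (not (12*y <= 21)))
Before skip: not ((6*y >= 28 or z != (21/2)*y - 23) and (not (12*y <= 21)))
The weakest precondition is not ((6*y >= 28 or z != (21/2)*y - 23) and (not (12*y <= 21))).
Check whether y = 4 implies it.
Countermodel: at the initial state y = 4, z = 20, the precondition holds but the weakest precondition fails.
Answer: invalid


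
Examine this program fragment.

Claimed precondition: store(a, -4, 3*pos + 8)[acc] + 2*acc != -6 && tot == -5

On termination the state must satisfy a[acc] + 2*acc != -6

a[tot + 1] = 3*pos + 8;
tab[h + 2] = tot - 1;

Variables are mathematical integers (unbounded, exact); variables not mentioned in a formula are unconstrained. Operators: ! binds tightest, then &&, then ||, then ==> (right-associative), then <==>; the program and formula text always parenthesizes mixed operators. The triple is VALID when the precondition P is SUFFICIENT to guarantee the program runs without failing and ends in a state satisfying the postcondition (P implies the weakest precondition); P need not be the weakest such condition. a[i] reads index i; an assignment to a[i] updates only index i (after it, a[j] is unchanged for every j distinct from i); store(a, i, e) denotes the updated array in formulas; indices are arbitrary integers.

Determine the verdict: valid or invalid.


Working backward. After the program, a[acc] + 2*acc != -6 must hold.
Before tab[h + 2] := tot - 1: a[acc] + 2*acc != -6
Before a[tot + 1] := 3*pos + 8: store(a, tot + 1, 3*pos + 8)[acc] + 2*acc != -6
The weakest precondition is store(a, tot + 1, 3*pos + 8)[acc] + 2*acc != -6.
Check whether store(a, -4, 3*pos + 8)[acc] + 2*acc != -6 && tot == -5 implies it.
Every state satisfying the precondition satisfies the weakest precondition: the implication holds.
Answer: valid


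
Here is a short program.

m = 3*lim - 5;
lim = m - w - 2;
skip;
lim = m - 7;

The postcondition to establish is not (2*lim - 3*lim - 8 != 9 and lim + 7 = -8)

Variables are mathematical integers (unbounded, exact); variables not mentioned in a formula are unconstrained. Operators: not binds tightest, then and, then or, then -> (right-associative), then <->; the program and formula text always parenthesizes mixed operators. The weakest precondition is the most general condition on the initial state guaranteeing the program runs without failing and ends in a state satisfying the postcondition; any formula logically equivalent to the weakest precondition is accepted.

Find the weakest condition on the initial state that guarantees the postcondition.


Working backward. After the program, the postcondition not (2*lim - 3*lim - 8 != 9 and lim + 7 = -8) must hold; in canonical form it is not (lim != -17 and lim = -15).
Before lim := m - 7: not (m != -10 and m = -8)
Before skip: not (m != -10 and m = -8)
Before lim := m - w - 2: not (m != -10 and m = -8)
Before m := 3*lim - 5: not (3*lim != -5 and 3*lim = -3)
Answer: WP = not (3*lim != -5 and 3*lim = -3)


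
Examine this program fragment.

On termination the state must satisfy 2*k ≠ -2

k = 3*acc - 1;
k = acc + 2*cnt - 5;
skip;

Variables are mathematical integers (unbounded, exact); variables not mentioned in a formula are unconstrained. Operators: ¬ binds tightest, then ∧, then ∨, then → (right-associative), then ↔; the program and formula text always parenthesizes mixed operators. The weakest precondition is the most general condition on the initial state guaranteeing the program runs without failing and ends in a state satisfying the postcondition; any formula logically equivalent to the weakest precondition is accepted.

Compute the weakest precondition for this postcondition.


Working backward. After the program, 2*k ≠ -2 must hold.
Before skip: 2*k ≠ -2
Before k := acc + 2*cnt - 5: 2*acc + 4*cnt ≠ 8
Before k := 3*acc - 1: 2*acc + 4*cnt ≠ 8
Answer: WP = 2*acc + 4*cnt ≠ 8


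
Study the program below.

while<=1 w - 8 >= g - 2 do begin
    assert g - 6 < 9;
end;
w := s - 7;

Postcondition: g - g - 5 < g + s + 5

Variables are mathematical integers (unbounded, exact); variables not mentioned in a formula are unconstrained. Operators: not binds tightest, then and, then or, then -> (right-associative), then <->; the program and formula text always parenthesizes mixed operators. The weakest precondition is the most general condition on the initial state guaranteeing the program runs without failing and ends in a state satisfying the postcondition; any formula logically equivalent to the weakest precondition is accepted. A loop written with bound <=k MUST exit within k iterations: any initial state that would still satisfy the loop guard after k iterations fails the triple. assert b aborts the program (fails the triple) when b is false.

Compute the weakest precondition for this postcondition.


Working backward. After the program, the postcondition g - g - 5 < g + s + 5 must hold; in canonical form it is g + s > -10.
Before w := s - 7: g + s > -10
Before the loop (bound <=1), unroll the exhaustion recursion (WP_0 = exit-now case; WP_j = one more guarded iteration, up to j = 1):
  WP_0: (not (w >= g + 6)) and g + s > -10
  WP_1: (w >= g + 6 -> (g < 15 and (not (w >= g + 6)) and g + s > -10)) and ((not (w >= g + 6)) -> g + s > -10)
So before the loop: (w >= g + 6 -> (g < 15 and (not (w >= g + 6)) and g + s > -10)) and ((not (w >= g + 6)) -> g + s > -10)
Answer: WP = (w >= g + 6 -> (g < 15 and (not (w >= g + 6)) and g + s > -10)) and ((not (w >= g + 6)) -> g + s > -10)


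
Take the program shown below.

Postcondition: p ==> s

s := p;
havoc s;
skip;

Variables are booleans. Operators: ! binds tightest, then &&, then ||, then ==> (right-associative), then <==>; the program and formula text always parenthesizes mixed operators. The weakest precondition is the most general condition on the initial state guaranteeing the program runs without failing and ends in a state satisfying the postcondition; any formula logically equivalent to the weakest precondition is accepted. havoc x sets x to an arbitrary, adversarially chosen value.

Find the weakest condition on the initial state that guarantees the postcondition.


Working backward. After the program, p ==> s must hold.
Before skip: p ==> s
Before havoc s: !p
Before s := p: !p
Answer: WP = !p


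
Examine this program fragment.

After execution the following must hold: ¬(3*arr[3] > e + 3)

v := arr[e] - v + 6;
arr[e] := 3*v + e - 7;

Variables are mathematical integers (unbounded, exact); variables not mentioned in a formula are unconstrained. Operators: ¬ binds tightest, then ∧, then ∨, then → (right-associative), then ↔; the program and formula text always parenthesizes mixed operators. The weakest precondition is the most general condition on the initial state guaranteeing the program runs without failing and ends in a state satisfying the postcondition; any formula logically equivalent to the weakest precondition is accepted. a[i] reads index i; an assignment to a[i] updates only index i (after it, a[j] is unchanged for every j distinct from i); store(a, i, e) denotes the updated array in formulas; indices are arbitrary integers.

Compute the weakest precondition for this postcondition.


Working backward. After the program, ¬(3*arr[3] > e + 3) must hold.
Before arr[e] := 3*v + e - 7: ¬(3*store(arr, e, e + 3*v - 7)[3] > e + 3)
Before v := arr[e] - v + 6: ¬(3*store(arr, e, 3*arr[e] + e - 3*v + 11)[3] > e + 3)
Answer: WP = ¬(3*store(arr, e, 3*arr[e] + e - 3*v + 11)[3] > e + 3)


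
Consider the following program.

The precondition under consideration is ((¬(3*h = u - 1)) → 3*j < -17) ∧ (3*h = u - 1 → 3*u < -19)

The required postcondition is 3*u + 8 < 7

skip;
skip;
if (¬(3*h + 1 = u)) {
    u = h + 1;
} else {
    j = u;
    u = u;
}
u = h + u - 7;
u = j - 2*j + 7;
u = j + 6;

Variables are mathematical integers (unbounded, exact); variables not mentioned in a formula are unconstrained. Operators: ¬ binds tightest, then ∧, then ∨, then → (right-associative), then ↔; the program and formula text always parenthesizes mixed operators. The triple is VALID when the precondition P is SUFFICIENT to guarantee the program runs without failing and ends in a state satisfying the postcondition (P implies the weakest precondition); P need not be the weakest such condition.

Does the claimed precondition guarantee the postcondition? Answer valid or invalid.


Working backward. After the program, the postcondition 3*u + 8 < 7 must hold; in canonical form it is 3*u < -1.
Before u := j + 6: 3*j < -19
Before u := j - 2*j + 7: 3*j < -19
Before u := h + u - 7: 3*j < -19
Then branch requires 3*j < -19; else branch requires 3*u < -19.
Before the if: ((¬(3*h = u - 1)) → 3*j < -19) ∧ (3*h = u - 1 → 3*u < -19)
Before skip: ((¬(3*h = u - 1)) → 3*j < -19) ∧ (3*h = u - 1 → 3*u < -19)
Before skip: ((¬(3*h = u - 1)) → 3*j < -19) ∧ (3*h = u - 1 → 3*u < -19)
The weakest precondition is ((¬(3*h = u - 1)) → 3*j < -19) ∧ (3*h = u - 1 → 3*u < -19).
Check whether ((¬(3*h = u - 1)) → 3*j < -17) ∧ (3*h = u - 1 → 3*u < -19) implies it.
Countermodel: at the initial state h = 0, j = -6, u = 2, the precondition holds but the weakest precondition fails.
Answer: invalid


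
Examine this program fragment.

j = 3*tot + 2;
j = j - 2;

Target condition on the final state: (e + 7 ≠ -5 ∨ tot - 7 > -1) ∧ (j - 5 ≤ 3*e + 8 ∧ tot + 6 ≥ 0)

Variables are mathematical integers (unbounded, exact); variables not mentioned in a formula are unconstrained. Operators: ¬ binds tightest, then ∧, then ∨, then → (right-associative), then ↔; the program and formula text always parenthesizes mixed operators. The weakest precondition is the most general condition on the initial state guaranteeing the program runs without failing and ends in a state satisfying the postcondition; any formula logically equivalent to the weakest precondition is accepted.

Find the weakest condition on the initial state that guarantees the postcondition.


Working backward. After the program, the postcondition (e + 7 ≠ -5 ∨ tot - 7 > -1) ∧ (j - 5 ≤ 3*e + 8 ∧ tot + 6 ≥ 0) must hold; in canonical form it is (e ≠ -12 ∨ tot > 6) ∧ j ≤ 3*e + 13 ∧ tot ≥ -6.
Before j := j - 2: (e ≠ -12 ∨ tot > 6) ∧ j ≤ 3*e + 15 ∧ tot ≥ -6
Before j := 3*tot + 2: (e ≠ -12 ∨ tot > 6) ∧ 3*tot ≤ 3*e + 13 ∧ tot ≥ -6
Answer: WP = (e ≠ -12 ∨ tot > 6) ∧ 3*tot ≤ 3*e + 13 ∧ tot ≥ -6


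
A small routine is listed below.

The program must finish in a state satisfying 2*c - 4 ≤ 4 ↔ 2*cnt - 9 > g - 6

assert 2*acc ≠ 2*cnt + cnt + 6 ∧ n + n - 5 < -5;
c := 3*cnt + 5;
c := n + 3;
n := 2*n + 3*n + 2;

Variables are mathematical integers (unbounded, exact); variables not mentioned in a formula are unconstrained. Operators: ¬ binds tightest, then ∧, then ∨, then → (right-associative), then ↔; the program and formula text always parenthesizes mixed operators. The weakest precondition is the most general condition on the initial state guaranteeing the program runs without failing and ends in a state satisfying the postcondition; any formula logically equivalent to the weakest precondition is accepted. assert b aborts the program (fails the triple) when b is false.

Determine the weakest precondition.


Working backward. After the program, the postcondition 2*c - 4 ≤ 4 ↔ 2*cnt - 9 > g - 6 must hold; in canonical form it is 2*c ≤ 8 ↔ 2*cnt > g + 3.
Before n := 2*n + 3*n + 2: 2*c ≤ 8 ↔ 2*cnt > g + 3
Before c := n + 3: 2*n ≤ 2 ↔ 2*cnt > g + 3
Before c := 3*cnt + 5: 2*n ≤ 2 ↔ 2*cnt > g + 3
Before assert 2*acc ≠ 2*cnt + cnt + 6 ∧ n + n - 5 < -5: 2*acc ≠ 3*cnt + 6 ∧ 2*n < 0 ∧ (2*n ≤ 2 ↔ 2*cnt > g + 3)
Answer: WP = 2*acc ≠ 3*cnt + 6 ∧ 2*n < 0 ∧ (2*n ≤ 2 ↔ 2*cnt > g + 3)


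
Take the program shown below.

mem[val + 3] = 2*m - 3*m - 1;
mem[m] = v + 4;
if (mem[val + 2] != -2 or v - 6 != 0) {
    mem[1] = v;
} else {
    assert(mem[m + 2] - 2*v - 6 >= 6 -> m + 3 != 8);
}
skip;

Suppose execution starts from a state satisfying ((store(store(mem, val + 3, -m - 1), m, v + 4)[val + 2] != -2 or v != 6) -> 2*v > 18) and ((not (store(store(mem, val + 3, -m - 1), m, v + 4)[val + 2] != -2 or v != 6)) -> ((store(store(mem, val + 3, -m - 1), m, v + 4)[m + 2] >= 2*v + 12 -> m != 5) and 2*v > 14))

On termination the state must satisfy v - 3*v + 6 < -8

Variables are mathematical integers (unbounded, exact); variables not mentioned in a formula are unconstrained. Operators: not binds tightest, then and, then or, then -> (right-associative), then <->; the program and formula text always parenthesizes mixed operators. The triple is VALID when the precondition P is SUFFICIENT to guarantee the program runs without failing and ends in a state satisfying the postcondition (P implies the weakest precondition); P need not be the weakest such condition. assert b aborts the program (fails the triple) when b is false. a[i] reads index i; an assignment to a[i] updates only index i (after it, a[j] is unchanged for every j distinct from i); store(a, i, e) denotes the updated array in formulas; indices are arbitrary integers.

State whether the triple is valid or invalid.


Working backward. After the program, the postcondition v - 3*v + 6 < -8 must hold; in canonical form it is 2*v > 14.
Before skip: 2*v > 14
Then branch requires 2*v > 14; else branch requires (mem[m + 2] >= 2*v + 12 -> m != 5) and 2*v > 14.
Before the if: ((mem[val + 2] != -2 or v != 6) -> 2*v > 14) and ((not (mem[val + 2] != -2 or v != 6)) -> ((mem[m + 2] >= 2*v + 12 -> m != 5) and 2*v > 14))
Before mem[m] := v + 4: ((store(mem, m, v + 4)[val + 2] != -2 or v != 6) -> 2*v > 14) and ((not (store(mem, m, v + 4)[val + 2] != -2 or v != 6)) -> ((store(mem, m, v + 4)[m + 2] >= 2*v + 12 -> m != 5) and 2*v > 14))
Before mem[val + 3] := 2*m - 3*m - 1: ((store(store(mem, val + 3, -m - 1), m, v + 4)[val + 2] != -2 or v != 6) -> 2*v > 14) and ((not (store(store(mem, val + 3, -m - 1), m, v + 4)[val + 2] != -2 or v != 6)) -> ((store(store(mem, val + 3, -m - 1), m, v + 4)[m + 2] >= 2*v + 12 -> m != 5) and 2*v > 14))
The weakest precondition is ((store(store(mem, val + 3, -m - 1), m, v + 4)[val + 2] != -2 or v != 6) -> 2*v > 14) and ((not (store(store(mem, val + 3, -m - 1), m, v + 4)[val + 2] != -2 or v != 6)) -> ((store(store(mem, val + 3, -m - 1), m, v + 4)[m + 2] >= 2*v + 12 -> m != 5) and 2*v > 14)).
Check whether ((store(store(mem, val + 3, -m - 1), m, v + 4)[val + 2] != -2 or v != 6) -> 2*v > 18) and ((not (store(store(mem, val + 3, -m - 1), m, v + 4)[val + 2] != -2 or v != 6)) -> ((store(store(mem, val + 3, -m - 1), m, v + 4)[m + 2] >= 2*v + 12 -> m != 5) and 2*v > 14)) implies it.
Every state satisfying the precondition satisfies the weakest precondition: the implication holds.
Answer: valid


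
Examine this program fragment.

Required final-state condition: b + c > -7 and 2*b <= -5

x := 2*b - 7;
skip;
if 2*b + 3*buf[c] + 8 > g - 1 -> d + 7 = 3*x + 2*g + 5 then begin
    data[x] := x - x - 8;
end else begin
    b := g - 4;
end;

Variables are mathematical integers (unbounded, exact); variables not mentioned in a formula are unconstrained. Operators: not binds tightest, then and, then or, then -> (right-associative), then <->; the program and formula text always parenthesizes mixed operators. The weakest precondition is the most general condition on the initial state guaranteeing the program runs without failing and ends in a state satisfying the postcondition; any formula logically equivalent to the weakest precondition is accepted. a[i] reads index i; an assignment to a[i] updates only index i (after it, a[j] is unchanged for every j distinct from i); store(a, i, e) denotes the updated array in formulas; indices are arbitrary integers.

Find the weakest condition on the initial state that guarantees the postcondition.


Working backward. After the program, b + c > -7 and 2*b <= -5 must hold.
Then branch requires b + c > -7 and 2*b <= -5; else branch requires c + g > -3 and 2*g <= 3.
Before the if: ((3*buf[c] + 2*b > g - 9 -> d = 2*g + 3*x - 2) -> (b + c > -7 and 2*b <= -5)) and ((not (3*buf[c] + 2*b > g - 9 -> d = 2*g + 3*x - 2)) -> (c + g > -3 and 2*g <= 3))
Before skip: ((3*buf[c] + 2*b > g - 9 -> d = 2*g + 3*x - 2) -> (b + c > -7 and 2*b <= -5)) and ((not (3*buf[c] + 2*b > g - 9 -> d = 2*g + 3*x - 2)) -> (c + g > -3 and 2*g <= 3))
Before x := 2*b - 7: ((3*buf[c] + 2*b > g - 9 -> d = 6*b + 2*g - 23) -> (b + c > -7 and 2*b <= -5)) and ((not (3*buf[c] + 2*b > g - 9 -> d = 6*b + 2*g - 23)) -> (c + g > -3 and 2*g <= 3))
Answer: WP = ((3*buf[c] + 2*b > g - 9 -> d = 6*b + 2*g - 23) -> (b + c > -7 and 2*b <= -5)) and ((not (3*buf[c] + 2*b > g - 9 -> d = 6*b + 2*g - 23)) -> (c + g > -3 and 2*g <= 3))


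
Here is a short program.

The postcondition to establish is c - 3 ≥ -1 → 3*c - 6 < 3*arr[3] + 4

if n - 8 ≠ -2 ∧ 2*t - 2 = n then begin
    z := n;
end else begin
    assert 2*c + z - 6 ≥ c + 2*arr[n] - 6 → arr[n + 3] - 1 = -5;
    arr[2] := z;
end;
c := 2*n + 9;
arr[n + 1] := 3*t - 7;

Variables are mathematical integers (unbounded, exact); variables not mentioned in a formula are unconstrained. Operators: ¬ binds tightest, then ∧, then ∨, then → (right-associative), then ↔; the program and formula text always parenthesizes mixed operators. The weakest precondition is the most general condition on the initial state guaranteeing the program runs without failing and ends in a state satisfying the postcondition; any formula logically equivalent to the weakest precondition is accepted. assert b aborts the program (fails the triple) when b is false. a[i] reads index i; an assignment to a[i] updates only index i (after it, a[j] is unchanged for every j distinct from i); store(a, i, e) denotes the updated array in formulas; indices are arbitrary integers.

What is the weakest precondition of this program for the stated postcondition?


Working backward. After the program, the postcondition c - 3 ≥ -1 → 3*c - 6 < 3*arr[3] + 4 must hold; in canonical form it is c ≥ 2 → 3*c < 3*arr[3] + 10.
Before arr[n + 1] := 3*t - 7: c ≥ 2 → 3*c < 3*store(arr, n + 1, 3*t - 7)[3] + 10
Before c := 2*n + 9: 2*n ≥ -7 → 6*n < 3*store(arr, n + 1, 3*t - 7)[3] - 17
Then branch requires 2*n ≥ -7 → 6*n < 3*store(arr, n + 1, 3*t - 7)[3] - 17; else branch requires (c + z ≥ 2*arr[n] → arr[n + 3] = -4) ∧ (2*n ≥ -7 → 6*n < 3*store(store(arr, 2, z), n + 1, 3*t - 7)[3] - 17).
Before the if: ((n ≠ 6 ∧ 2*t = n + 2) → (2*n ≥ -7 → 6*n < 3*store(arr, n + 1, 3*t - 7)[3] - 17)) ∧ ((¬(n ≠ 6 ∧ 2*t = n + 2)) → ((c + z ≥ 2*arr[n] → arr[n + 3] = -4) ∧ (2*n ≥ -7 → 6*n < 3*store(store(arr, 2, z), n + 1, 3*t - 7)[3] - 17)))
Answer: WP = ((n ≠ 6 ∧ 2*t = n + 2) → (2*n ≥ -7 → 6*n < 3*store(arr, n + 1, 3*t - 7)[3] - 17)) ∧ ((¬(n ≠ 6 ∧ 2*t = n + 2)) → ((c + z ≥ 2*arr[n] → arr[n + 3] = -4) ∧ (2*n ≥ -7 → 6*n < 3*store(store(arr, 2, z), n + 1, 3*t - 7)[3] - 17)))


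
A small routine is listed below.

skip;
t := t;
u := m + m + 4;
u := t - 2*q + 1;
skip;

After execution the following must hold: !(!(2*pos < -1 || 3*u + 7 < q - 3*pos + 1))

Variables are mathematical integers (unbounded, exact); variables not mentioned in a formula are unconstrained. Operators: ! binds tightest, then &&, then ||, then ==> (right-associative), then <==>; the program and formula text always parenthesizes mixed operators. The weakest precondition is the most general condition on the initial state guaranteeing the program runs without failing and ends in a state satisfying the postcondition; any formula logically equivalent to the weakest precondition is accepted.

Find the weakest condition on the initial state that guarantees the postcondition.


Working backward. After the program, the postcondition !(!(2*pos < -1 || 3*u + 7 < q - 3*pos + 1)) must hold; in canonical form it is 2*pos < -1 || 3*pos + 3*u < q - 6.
Before skip: 2*pos < -1 || 3*pos + 3*u < q - 6
Before u := t - 2*q + 1: 2*pos < -1 || 3*pos + 3*t < 7*q - 9
Before u := m + m + 4: 2*pos < -1 || 3*pos + 3*t < 7*q - 9
Before t := t: 2*pos < -1 || 3*pos + 3*t < 7*q - 9
Before skip: 2*pos < -1 || 3*pos + 3*t < 7*q - 9
Answer: WP = 2*pos < -1 || 3*pos + 3*t < 7*q - 9


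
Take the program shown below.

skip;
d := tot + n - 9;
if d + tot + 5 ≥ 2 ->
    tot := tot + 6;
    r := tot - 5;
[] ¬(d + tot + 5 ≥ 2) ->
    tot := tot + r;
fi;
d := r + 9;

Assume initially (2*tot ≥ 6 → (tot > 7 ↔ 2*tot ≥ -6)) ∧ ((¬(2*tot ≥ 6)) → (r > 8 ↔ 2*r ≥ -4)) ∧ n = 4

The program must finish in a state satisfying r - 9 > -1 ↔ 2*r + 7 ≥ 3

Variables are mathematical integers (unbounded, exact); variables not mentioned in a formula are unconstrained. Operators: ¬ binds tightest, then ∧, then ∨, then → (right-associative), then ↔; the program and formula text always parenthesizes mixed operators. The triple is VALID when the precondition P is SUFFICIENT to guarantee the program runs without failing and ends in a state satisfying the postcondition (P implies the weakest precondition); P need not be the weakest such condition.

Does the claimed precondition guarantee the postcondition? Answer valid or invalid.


Working backward. After the program, the postcondition r - 9 > -1 ↔ 2*r + 7 ≥ 3 must hold; in canonical form it is r > 8 ↔ 2*r ≥ -4.
Before d := r + 9: r > 8 ↔ 2*r ≥ -4
Then branch requires tot > 7 ↔ 2*tot ≥ -6; else branch requires r > 8 ↔ 2*r ≥ -4.
Before the if: (d + tot ≥ -3 → (tot > 7 ↔ 2*tot ≥ -6)) ∧ ((¬(d + tot ≥ -3)) → (r > 8 ↔ 2*r ≥ -4))
Before d := tot + n - 9: (n + 2*tot ≥ 6 → (tot > 7 ↔ 2*tot ≥ -6)) ∧ ((¬(n + 2*tot ≥ 6)) → (r > 8 ↔ 2*r ≥ -4))
Before skip: (n + 2*tot ≥ 6 → (tot > 7 ↔ 2*tot ≥ -6)) ∧ ((¬(n + 2*tot ≥ 6)) → (r > 8 ↔ 2*r ≥ -4))
The weakest precondition is (n + 2*tot ≥ 6 → (tot > 7 ↔ 2*tot ≥ -6)) ∧ ((¬(n + 2*tot ≥ 6)) → (r > 8 ↔ 2*r ≥ -4)).
Check whether (2*tot ≥ 6 → (tot > 7 ↔ 2*tot ≥ -6)) ∧ ((¬(2*tot ≥ 6)) → (r > 8 ↔ 2*r ≥ -4)) ∧ n = 4 implies it.
Countermodel: at the initial state n = 4, r = -3, tot = 1, the precondition holds but the weakest precondition fails.
Answer: invalid


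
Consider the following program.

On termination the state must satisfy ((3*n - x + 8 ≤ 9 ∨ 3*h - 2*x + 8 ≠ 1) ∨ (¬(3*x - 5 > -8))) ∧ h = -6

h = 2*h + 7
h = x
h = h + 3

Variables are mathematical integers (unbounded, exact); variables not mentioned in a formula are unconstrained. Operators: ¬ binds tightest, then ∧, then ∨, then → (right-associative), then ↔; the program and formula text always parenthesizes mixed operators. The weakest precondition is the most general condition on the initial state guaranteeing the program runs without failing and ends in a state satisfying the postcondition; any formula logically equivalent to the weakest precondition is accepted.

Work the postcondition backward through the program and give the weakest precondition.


Working backward. After the program, the postcondition ((3*n - x + 8 ≤ 9 ∨ 3*h - 2*x + 8 ≠ 1) ∨ (¬(3*x - 5 > -8))) ∧ h = -6 must hold; in canonical form it is (3*n ≤ x + 1 ∨ 3*h ≠ 2*x - 7 ∨ (¬(3*x > -3))) ∧ h = -6.
Before h := h + 3: (3*n ≤ x + 1 ∨ 3*h ≠ 2*x - 16 ∨ (¬(3*x > -3))) ∧ h = -9
Before h := x: (3*n ≤ x + 1 ∨ x ≠ -16 ∨ (¬(3*x > -3))) ∧ x = -9
Before h := 2*h + 7: (3*n ≤ x + 1 ∨ x ≠ -16 ∨ (¬(3*x > -3))) ∧ x = -9
Answer: WP = (3*n ≤ x + 1 ∨ x ≠ -16 ∨ (¬(3*x > -3))) ∧ x = -9


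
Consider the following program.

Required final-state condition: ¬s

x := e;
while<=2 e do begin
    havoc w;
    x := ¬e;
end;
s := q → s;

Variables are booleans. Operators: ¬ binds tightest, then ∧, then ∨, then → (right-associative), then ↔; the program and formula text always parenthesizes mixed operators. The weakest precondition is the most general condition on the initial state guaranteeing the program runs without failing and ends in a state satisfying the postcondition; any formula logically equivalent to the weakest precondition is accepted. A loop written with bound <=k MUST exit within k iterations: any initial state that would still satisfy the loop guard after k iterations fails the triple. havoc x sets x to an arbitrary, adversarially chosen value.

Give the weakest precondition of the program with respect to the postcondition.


Working backward. After the program, ¬s must hold.
Before s := q → s: ¬(q → s)
Before the loop (bound <=2), unroll the exhaustion recursion (WP_0 = exit-now case; WP_j = one more guarded iteration, up to j = 2):
  WP_0: (¬e) ∧ (¬(q → s))
  WP_1: (e → ((¬e) ∧ (¬(q → s)))) ∧ ((¬e) → (¬(q → s)))
  WP_2: (e → ((e → ((¬e) ∧ (¬(q → s)))) ∧ ((¬e) → (¬(q → s))))) ∧ ((¬e) → (¬(q → s)))
So before the loop: (e → ((e → ((¬e) ∧ (¬(q → s)))) ∧ ((¬e) → (¬(q → s))))) ∧ ((¬e) → (¬(q → s)))
Before x := e: (e → ((e → ((¬e) ∧ (¬(q → s)))) ∧ ((¬e) → (¬(q → s))))) ∧ ((¬e) → (¬(q → s)))
Answer: WP = (e → ((e → ((¬e) ∧ (¬(q → s)))) ∧ ((¬e) → (¬(q → s))))) ∧ ((¬e) → (¬(q → s)))


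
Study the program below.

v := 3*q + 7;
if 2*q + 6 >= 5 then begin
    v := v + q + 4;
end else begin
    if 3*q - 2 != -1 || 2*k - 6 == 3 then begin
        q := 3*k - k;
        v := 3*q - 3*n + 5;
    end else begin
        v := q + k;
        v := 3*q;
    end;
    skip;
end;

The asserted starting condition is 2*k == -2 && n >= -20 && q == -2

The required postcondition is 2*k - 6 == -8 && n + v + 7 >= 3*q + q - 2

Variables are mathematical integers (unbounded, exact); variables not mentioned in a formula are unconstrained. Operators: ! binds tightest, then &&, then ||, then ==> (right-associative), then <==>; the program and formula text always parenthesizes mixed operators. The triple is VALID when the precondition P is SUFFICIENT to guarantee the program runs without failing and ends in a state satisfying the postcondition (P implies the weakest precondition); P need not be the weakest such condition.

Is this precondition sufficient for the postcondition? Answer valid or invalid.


Working backward. After the program, the postcondition 2*k - 6 == -8 && n + v + 7 >= 3*q + q - 2 must hold; in canonical form it is 2*k == -2 && n + v >= 4*q - 9.
Then branch requires 2*k == -2 && n + v >= 3*q - 13; else branch requires ((3*q != 1 || 2*k == 9) ==> (2*k == -2 && 2*k + 2*n <= 14)) && ((!(3*q != 1 || 2*k == 9)) ==> (2*k == -2 && n >= q - 9)).
Before the if: (2*q >= -1 ==> (2*k == -2 && n + v >= 3*q - 13)) && ((!(2*q >= -1)) ==> (((3*q != 1 || 2*k == 9) ==> (2*k == -2 && 2*k + 2*n <= 14)) && ((!(3*q != 1 || 2*k == 9)) ==> (2*k == -2 && n >= q - 9))))
Before v := 3*q + 7: (2*q >= -1 ==> (2*k == -2 && n >= -20)) && ((!(2*q >= -1)) ==> (((3*q != 1 || 2*k == 9) ==> (2*k == -2 && 2*k + 2*n <= 14)) && ((!(3*q != 1 || 2*k == 9)) ==> (2*k == -2 && n >= q - 9))))
The weakest precondition is (2*q >= -1 ==> (2*k == -2 && n >= -20)) && ((!(2*q >= -1)) ==> (((3*q != 1 || 2*k == 9) ==> (2*k == -2 && 2*k + 2*n <= 14)) && ((!(3*q != 1 || 2*k == 9)) ==> (2*k == -2 && n >= q - 9)))).
Check whether 2*k == -2 && n >= -20 && q == -2 implies it.
Countermodel: at the initial state k = -1, n = 9, q = -2, the precondition holds but the weakest precondition fails.
Answer: invalid


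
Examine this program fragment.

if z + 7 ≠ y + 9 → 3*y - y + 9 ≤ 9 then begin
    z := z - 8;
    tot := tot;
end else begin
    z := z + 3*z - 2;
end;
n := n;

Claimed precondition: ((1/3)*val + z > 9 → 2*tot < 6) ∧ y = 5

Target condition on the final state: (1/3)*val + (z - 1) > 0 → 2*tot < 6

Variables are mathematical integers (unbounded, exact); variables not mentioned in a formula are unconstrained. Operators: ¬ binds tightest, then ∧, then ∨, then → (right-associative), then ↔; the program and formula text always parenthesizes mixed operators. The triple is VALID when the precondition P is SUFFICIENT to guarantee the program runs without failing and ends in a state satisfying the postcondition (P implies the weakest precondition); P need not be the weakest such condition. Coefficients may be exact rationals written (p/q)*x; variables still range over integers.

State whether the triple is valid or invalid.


Working backward. After the program, the postcondition (1/3)*val + (z - 1) > 0 → 2*tot < 6 must hold; in canonical form it is (1/3)*val + z > 1 → 2*tot < 6.
Before n := n: (1/3)*val + z > 1 → 2*tot < 6
Then branch requires (1/3)*val + z > 9 → 2*tot < 6; else branch requires (1/3)*val + 4*z > 3 → 2*tot < 6.
Before the if: ((z ≠ y + 2 → 2*y ≤ 0) → ((1/3)*val + z > 9 → 2*tot < 6)) ∧ ((¬(z ≠ y + 2 → 2*y ≤ 0)) → ((1/3)*val + 4*z > 3 → 2*tot < 6))
The weakest precondition is ((z ≠ y + 2 → 2*y ≤ 0) → ((1/3)*val + z > 9 → 2*tot < 6)) ∧ ((¬(z ≠ y + 2 → 2*y ≤ 0)) → ((1/3)*val + 4*z > 3 → 2*tot < 6)).
Check whether ((1/3)*val + z > 9 → 2*tot < 6) ∧ y = 5 implies it.
Countermodel: at the initial state tot = 3, val = 9, y = 5, z = 6, the precondition holds but the weakest precondition fails.
Answer: invalid


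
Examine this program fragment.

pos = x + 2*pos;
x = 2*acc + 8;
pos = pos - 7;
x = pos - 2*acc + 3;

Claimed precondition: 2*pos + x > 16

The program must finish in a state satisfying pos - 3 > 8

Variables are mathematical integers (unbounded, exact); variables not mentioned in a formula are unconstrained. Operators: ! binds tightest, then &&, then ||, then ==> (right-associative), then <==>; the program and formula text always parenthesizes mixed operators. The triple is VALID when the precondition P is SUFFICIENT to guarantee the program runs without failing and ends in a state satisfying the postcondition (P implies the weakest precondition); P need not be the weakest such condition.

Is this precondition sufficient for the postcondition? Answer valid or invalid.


Working backward. After the program, the postcondition pos - 3 > 8 must hold; in canonical form it is pos > 11.
Before x := pos - 2*acc + 3: pos > 11
Before pos := pos - 7: pos > 18
Before x := 2*acc + 8: pos > 18
Before pos := x + 2*pos: 2*pos + x > 18
The weakest precondition is 2*pos + x > 18.
Check whether 2*pos + x > 16 implies it.
Countermodel: at the initial state pos = 0, x = 17, the precondition holds but the weakest precondition fails.
Answer: invalid


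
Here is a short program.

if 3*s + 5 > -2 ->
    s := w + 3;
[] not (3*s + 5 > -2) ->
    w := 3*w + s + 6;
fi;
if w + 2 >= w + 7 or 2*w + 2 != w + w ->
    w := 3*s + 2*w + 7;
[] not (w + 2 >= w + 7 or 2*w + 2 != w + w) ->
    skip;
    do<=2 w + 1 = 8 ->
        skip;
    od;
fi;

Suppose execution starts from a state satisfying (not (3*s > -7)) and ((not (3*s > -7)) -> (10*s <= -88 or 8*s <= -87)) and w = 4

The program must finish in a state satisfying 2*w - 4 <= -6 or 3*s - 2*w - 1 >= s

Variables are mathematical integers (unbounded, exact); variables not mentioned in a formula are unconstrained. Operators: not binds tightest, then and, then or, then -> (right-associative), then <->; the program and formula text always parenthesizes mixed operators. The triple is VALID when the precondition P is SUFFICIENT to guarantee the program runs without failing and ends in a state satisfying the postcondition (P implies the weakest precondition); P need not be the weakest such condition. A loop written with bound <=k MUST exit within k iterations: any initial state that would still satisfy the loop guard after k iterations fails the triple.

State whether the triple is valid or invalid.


Working backward. After the program, the postcondition 2*w - 4 <= -6 or 3*s - 2*w - 1 >= s must hold; in canonical form it is 2*w <= -2 or 2*s >= 2*w + 1.
Then branch requires 6*s + 4*w <= -16 or 4*s + 4*w <= -15; else branch requires (w = 7 -> ((w = 7 -> ((not (w = 7)) and (2*w <= -2 or 2*s >= 2*w + 1))) and ((not (w = 7)) -> (2*w <= -2 or 2*s >= 2*w + 1)))) and ((not (w = 7)) -> (2*w <= -2 or 2*s >= 2*w + 1)).
Before the if: 6*s + 4*w <= -16 or 4*s + 4*w <= -15
Then branch requires 10*w <= -34 or 8*w <= -27; else branch requires 10*s + 12*w <= -40 or 8*s + 12*w <= -39.
Before the if: (3*s > -7 -> (10*w <= -34 or 8*w <= -27)) and ((not (3*s > -7)) -> (10*s + 12*w <= -40 or 8*s + 12*w <= -39))
The weakest precondition is (3*s > -7 -> (10*w <= -34 or 8*w <= -27)) and ((not (3*s > -7)) -> (10*s + 12*w <= -40 or 8*s + 12*w <= -39)).
Check whether (not (3*s > -7)) and ((not (3*s > -7)) -> (10*s <= -88 or 8*s <= -87)) and w = 4 implies it.
Every state satisfying the precondition satisfies the weakest precondition: the implication holds.
Answer: valid
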